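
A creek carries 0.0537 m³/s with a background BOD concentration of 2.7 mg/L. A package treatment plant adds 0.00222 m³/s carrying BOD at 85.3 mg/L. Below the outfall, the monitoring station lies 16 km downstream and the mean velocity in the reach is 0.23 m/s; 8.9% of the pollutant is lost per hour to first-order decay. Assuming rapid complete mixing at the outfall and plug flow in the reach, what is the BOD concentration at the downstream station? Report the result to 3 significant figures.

0.987 mg/L

After mixing, C = (0.05370·2.700 + 0.002220·85.30) / 0.05592 = 0.3344/0.05592 = 5.979 mg/L.
Travel time t = 16·1000 / 0.23 = 69570 s = 19.32 h.
8.9%/h lost → k = −ln(1 − 0.089) = 0.09321 h⁻¹.
After decay, C = 5.979 × e^(−kt) = 5.979 × 0.1651 = 0.9872 mg/L.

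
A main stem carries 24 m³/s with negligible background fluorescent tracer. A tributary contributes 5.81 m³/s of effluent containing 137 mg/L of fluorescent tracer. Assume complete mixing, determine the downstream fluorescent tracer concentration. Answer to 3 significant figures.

26.7 mg/L

Mixed concentration C = ΣQC/ΣQ = (24.00·0 + 5.810·137.0) / 29.81 = 796.0/29.81 = 26.70 mg/L.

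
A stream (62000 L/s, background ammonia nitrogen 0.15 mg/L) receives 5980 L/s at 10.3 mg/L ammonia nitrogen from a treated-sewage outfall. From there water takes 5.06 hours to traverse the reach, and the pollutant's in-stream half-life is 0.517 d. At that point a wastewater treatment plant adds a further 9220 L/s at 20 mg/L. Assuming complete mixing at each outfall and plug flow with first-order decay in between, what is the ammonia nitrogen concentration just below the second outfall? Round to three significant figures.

Conservation of mass: C = (62000·0.1500 + 5980·10.30) / 67980 = 70890/67980 = 1.043 mg/L; combined flow 67980 L/s.
Half-life 0.517 d → k = ln 2 / 0.517 = 1.341 d⁻¹.
First-order decay: C = 1.043·exp(−k·t) = 1.043·0.7538 = 0.7861 mg/L.
Second outfall: C = (67980·0.7861 + 9220·20.00)/77200 = 3.081 mg/L.

3.08 mg/L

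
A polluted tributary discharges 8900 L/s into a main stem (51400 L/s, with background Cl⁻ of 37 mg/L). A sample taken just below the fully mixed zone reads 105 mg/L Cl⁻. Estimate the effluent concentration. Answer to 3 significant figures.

Mass balance: 51400·37.00 + 8900·Cₑ = 60300·105.0
→ Cₑ = (60300·105.0 − 51400·37.00) / 8900 = 497.7 mg/L.

498 mg/L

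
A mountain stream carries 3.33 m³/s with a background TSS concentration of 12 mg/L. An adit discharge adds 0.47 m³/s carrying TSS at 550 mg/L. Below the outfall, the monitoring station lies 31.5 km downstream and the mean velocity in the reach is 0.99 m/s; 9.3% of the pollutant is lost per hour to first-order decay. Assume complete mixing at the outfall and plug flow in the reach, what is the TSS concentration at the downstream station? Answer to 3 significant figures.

33.1 mg/L

Flow-weighted average: C = (3.330·12.00 + 0.4700·550.0) / 3.800 = 298.5/3.800 = 78.54 mg/L.
Travel time t = 31.5·1000 / 0.99 = 31820 s = 8.838 h.
9.3%/h lost → k = −ln(1 − 0.093) = 0.09761 h⁻¹.
Applying C = C₀e^(−kt): 78.54 × 0.4220 = 33.15 mg/L.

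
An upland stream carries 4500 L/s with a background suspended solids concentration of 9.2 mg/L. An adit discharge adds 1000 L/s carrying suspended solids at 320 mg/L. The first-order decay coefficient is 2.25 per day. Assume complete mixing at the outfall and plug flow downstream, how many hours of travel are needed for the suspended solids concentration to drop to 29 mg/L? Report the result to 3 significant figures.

8.72 h

Mixed concentration C = ΣQC/ΣQ = (4500·9.200 + 1000·320.0) / 5500 = 361400/5500 = 65.71 mg/L.
65.71·exp(−k·t) = 29 → t = ln(65.71/29)/k = 31410 s = 8.725 h.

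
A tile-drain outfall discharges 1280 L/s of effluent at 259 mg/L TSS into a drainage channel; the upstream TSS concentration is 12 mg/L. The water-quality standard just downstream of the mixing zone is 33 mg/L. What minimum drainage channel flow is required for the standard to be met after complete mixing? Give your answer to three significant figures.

Set C_mix = 33: (Q·12.00 + 1280·259.0) / (Q + 1280) = 33
→ Q = 1280·(259.0 − 33)/(33 − 12.00) = 13780 L/s.

13800 L/s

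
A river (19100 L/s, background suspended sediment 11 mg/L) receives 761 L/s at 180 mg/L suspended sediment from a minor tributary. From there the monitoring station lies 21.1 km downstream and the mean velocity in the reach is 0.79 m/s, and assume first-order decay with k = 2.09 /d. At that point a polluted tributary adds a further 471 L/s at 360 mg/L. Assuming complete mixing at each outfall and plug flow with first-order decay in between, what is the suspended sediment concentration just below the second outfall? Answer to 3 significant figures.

17.3 mg/L

Mixed concentration C = ΣQC/ΣQ = (19100·11.00 + 761.0·180.0) / 19860 = 347100/19860 = 17.48 mg/L; combined flow 19860 L/s.
Travel time t = 21.1·1000 / 0.79 = 26710 s = 7.419 h.
Applying C = C₀e^(−kt): 17.48 × 0.5241 = 9.159 mg/L.
Second outfall: C = (19860·9.159 + 471.0·360.0)/20330 = 17.29 mg/L.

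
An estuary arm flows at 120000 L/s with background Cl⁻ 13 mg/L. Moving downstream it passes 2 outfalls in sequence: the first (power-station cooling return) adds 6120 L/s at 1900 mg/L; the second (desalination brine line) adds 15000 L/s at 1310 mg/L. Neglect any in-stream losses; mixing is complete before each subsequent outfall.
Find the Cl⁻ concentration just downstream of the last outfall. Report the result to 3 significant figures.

233 mg/L

Below outfall 1: Q → 126100 L/s, C = (120000·13.00 + 6120·1900)/126100 = 104.6 mg/L.
Below outfall 2: Q → 141100 L/s, C = (126100·104.6 + 15000·1310)/141100 = 232.7 mg/L.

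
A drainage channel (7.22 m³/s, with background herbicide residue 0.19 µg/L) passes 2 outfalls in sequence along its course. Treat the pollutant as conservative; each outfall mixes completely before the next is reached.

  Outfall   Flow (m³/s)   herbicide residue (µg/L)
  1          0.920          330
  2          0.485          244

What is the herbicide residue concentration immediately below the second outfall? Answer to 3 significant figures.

Below outfall 1: Q → 8.140 m³/s, C = (7.220·0.1900 + 0.9200·330.0)/8.140 = 37.47 µg/L.
Below outfall 2: Q → 8.625 m³/s, C = (8.140·37.47 + 0.4850·244.0)/8.625 = 49.08 µg/L.

49.1 µg/L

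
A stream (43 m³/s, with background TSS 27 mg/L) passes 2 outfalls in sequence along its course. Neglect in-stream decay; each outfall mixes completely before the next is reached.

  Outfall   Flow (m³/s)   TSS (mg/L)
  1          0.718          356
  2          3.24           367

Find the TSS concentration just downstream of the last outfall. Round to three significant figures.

After outfall 1: Q = 43.00 + 0.7180 = 43.72 m³/s; C = (43.00·27.00 + 0.7180·356.0)/43.72 = 32.40 mg/L.
After outfall 2: Q = 43.72 + 3.240 = 46.96 m³/s; C = (43.72·32.40 + 3.240·367.0)/46.96 = 55.49 mg/L.

55.5 mg/L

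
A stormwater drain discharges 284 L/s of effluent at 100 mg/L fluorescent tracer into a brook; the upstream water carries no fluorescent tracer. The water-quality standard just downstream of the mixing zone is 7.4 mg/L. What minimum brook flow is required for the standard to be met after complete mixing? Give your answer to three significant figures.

3550 L/s

Set C_mix = 7.4: (Q·0 + 284.0·100.0) / (Q + 284.0) = 7.4
→ Q = 284.0·(100.0 − 7.4)/(7.4 − 0) = 3554 L/s.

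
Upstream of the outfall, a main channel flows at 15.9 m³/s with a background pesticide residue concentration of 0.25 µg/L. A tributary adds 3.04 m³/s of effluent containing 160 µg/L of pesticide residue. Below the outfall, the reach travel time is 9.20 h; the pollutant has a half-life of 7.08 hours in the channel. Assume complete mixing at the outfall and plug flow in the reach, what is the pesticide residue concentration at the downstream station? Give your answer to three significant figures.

10.5 µg/L

Conservation of mass: C = (15.90·0.2500 + 3.040·160.0) / 18.94 = 490.4/18.94 = 25.89 µg/L.
Half-life 7.08 h → k = ln 2 / 7.08 = 0.09790 h⁻¹ = 2.350 d⁻¹.
Applying C = C₀e^(−kt): 25.89 × 0.4063 = 10.52 µg/L.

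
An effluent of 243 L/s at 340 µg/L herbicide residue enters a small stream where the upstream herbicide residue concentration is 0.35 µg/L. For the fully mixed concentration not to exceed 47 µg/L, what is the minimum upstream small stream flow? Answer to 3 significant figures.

Set C_mix = 47: (Q·0.3500 + 243.0·340.0) / (Q + 243.0) = 47
→ Q = 243.0·(340.0 − 47)/(47 − 0.3500) = 1526 L/s.

1530 L/s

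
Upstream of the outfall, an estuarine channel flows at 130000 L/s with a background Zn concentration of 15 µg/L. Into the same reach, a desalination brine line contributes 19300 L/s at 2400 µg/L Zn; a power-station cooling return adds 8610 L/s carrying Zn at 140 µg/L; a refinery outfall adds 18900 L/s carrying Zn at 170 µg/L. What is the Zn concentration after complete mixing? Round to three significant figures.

298 µg/L

Flow-weighted average: C = (130000·15.00 + 19300·2400 + 8610·140.0 + 18900·170.0) / 176800 = 52690000/176800 = 298.0 µg/L.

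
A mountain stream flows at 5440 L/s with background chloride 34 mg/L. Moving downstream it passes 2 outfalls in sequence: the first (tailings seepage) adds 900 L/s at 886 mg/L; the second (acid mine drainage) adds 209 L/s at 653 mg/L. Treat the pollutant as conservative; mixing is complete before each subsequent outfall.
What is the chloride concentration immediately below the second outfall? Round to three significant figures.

After outfall 1: Q = 5440 + 900.0 = 6340 L/s; C = (5440·34.00 + 900.0·886.0)/6340 = 154.9 mg/L.
After outfall 2: Q = 6340 + 209.0 = 6549 L/s; C = (6340·154.9 + 209.0·653.0)/6549 = 170.8 mg/L.

171 mg/L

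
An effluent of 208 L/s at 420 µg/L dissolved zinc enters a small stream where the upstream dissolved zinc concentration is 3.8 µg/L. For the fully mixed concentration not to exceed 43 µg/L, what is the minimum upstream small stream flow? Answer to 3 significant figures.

Set C_mix = 43: (Q·3.800 + 208.0·420.0) / (Q + 208.0) = 43
→ Q = 208.0·(420.0 − 43)/(43 − 3.800) = 2000 L/s.

2000 L/s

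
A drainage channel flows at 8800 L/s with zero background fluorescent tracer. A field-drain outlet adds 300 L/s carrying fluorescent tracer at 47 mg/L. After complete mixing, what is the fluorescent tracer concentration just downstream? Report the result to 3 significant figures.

After mixing, C = (8800·0 + 300.0·47.00) / 9100 = 14100/9100 = 1.549 mg/L.

1.55 mg/L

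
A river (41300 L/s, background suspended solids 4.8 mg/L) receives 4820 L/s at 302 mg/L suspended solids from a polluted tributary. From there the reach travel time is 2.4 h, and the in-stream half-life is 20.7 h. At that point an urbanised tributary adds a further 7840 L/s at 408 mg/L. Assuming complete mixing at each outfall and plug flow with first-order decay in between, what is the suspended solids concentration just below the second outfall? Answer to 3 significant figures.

Mass balance: C = (41300·4.800 + 4820·302.0) / 46120 = 1654000/46120 = 35.86 mg/L; combined flow 46120 L/s.
Half-life 20.7 h → k = ln 2 / 20.7 = 0.03349 h⁻¹ = 0.8036 d⁻¹.
After decay, C = 35.86 × e^(−kt) = 35.86 × 0.9228 = 33.09 mg/L.
At the second outfall, C = (46120·33.09 + 7840·408.0) / (46120 + 7840) = 87.56 mg/L.

87.6 mg/L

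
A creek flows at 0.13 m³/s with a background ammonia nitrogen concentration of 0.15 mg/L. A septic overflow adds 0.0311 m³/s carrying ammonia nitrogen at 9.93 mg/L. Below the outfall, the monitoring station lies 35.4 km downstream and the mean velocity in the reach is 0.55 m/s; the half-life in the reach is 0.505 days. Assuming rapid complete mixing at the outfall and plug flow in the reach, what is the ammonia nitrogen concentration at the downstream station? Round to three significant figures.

Mass balance: C = (0.1300·0.1500 + 0.03110·9.930) / 0.1611 = 0.3283/0.1611 = 2.038 mg/L.
Travel time t = 35.4·1000 / 0.55 = 64360 s = 17.88 h.
Half-life 0.505 d → k = ln 2 / 0.505 = 1.373 d⁻¹.
First-order decay: C = 2.038·exp(−k·t) = 2.038·0.3597 = 0.7331 mg/L.

0.733 mg/L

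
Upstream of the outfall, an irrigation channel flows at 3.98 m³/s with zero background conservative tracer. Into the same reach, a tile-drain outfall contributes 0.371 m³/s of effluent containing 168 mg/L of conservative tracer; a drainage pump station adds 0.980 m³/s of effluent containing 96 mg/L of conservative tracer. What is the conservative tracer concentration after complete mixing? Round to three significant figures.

Conservation of mass: C = (3.980·0 + 0.3710·168.0 + 0.9800·96.00) / 5.331 = 156.4/5.331 = 29.34 mg/L.

29.3 mg/L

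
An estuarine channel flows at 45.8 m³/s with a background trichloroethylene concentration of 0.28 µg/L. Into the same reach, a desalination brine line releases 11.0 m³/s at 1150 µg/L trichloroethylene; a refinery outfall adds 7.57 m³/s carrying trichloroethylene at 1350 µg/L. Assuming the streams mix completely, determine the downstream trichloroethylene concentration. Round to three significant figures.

Flow-weighted average: C = (45.80·0.2800 + 11.00·1150 + 7.570·1350) / 64.37 = 22880/64.37 = 355.5 µg/L.

355 µg/L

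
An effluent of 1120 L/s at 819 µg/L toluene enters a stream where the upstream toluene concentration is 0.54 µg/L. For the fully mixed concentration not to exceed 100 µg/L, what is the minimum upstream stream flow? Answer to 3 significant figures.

Set C_mix = 100: (Q·0.5400 + 1120·819.0) / (Q + 1120) = 100
→ Q = 1120·(819.0 − 100)/(100 − 0.5400) = 8097 L/s.

8100 L/s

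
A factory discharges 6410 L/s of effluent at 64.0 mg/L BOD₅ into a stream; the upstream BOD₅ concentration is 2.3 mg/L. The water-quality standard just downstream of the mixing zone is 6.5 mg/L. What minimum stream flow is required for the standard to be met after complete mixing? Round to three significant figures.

87800 L/s

Set C_mix = 6.5: (Q·2.300 + 6410·64.00) / (Q + 6410) = 6.5
→ Q = 6410·(64.00 − 6.5)/(6.5 − 2.300) = 87760 L/s.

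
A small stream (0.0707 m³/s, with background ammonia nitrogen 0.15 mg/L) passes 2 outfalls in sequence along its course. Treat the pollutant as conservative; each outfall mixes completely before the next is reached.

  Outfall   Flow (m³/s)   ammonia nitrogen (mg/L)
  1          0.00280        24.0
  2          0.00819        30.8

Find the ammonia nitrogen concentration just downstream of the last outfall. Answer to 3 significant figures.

After outfall 1: Q = 0.07070 + 0.002800 = 0.07350 m³/s; C = (0.07070·0.1500 + 0.002800·24.00)/0.07350 = 1.059 mg/L.
After outfall 2: Q = 0.07350 + 0.008190 = 0.08169 m³/s; C = (0.07350·1.059 + 0.008190·30.80)/0.08169 = 4.040 mg/L.

4.04 mg/L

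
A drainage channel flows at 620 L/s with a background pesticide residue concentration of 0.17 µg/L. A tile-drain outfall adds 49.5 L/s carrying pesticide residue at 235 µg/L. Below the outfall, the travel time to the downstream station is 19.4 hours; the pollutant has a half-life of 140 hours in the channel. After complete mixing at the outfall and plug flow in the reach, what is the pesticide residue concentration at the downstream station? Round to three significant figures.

Conservation of mass: C = (620.0·0.1700 + 49.50·235.0) / 669.5 = 11740/669.5 = 17.53 µg/L.
Half-life 140 h → k = ln 2 / 140 = 0.004951 h⁻¹ = 0.1188 d⁻¹.
After decay, C = 17.53 × e^(−kt) = 17.53 × 0.9084 = 15.93 µg/L.

15.9 µg/L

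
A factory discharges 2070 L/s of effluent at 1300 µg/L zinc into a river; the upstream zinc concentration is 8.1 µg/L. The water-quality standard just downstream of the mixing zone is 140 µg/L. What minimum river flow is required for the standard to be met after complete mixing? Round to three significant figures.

18200 L/s

Set C_mix = 140: (Q·8.100 + 2070·1300) / (Q + 2070) = 140
→ Q = 2070·(1300 − 140)/(140 − 8.100) = 18200 L/s.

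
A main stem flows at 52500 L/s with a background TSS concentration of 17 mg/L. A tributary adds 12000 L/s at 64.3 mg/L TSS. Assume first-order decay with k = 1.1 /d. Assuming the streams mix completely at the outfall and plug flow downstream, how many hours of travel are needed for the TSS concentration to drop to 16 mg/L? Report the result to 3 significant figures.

10.4 h

Mass balance: C = (52500·17.00 + 12000·64.30) / 64500 = 1664000/64500 = 25.80 mg/L.
25.80·exp(−k·t) = 16 → t = ln(25.80/16)/k = 37530 s = 10.42 h.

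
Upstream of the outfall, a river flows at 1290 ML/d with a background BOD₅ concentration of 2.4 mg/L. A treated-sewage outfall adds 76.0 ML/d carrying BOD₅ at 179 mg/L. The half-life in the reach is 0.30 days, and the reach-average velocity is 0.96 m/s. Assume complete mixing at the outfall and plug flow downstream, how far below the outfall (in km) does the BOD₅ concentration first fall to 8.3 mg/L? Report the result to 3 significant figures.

Flow-weighted average: C = (1290·2.400 + 76.00·179.0) / 1366 = 16700/1366 = 12.23 mg/L.
Half-life 0.30 d → k = ln 2 / 0.30 = 2.310 d⁻¹.
Set 12.23·exp(−k·t) = 8.3 → t = ln(12.23/8.3)/k = 14480 s = 4.023 h.
Distance = v·t = 0.96·14480 = 13900 m = 13.90 km.

13.9 km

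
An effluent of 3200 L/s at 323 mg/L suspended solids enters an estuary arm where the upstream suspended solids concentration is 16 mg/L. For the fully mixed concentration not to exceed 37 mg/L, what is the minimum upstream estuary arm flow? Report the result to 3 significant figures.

Set C_mix = 37: (Q·16.00 + 3200·323.0) / (Q + 3200) = 37
→ Q = 3200·(323.0 − 37)/(37 − 16.00) = 43580 L/s.

43600 L/s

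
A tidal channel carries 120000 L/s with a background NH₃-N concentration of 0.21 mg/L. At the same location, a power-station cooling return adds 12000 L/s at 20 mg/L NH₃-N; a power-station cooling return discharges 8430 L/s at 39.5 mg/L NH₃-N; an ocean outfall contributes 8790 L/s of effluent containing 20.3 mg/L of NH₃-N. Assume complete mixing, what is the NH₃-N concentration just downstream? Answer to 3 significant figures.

Flow-weighted average: C = (120000·0.2100 + 12000·20.00 + 8430·39.50 + 8790·20.30) / 149200 = 776600/149200 = 5.205 mg/L.

5.20 mg/L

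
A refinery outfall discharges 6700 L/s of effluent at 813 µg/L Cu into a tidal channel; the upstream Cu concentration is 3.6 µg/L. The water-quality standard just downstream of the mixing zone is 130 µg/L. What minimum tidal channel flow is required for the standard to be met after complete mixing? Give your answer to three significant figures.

36200 L/s

Set C_mix = 130: (Q·3.600 + 6700·813.0) / (Q + 6700) = 130
→ Q = 6700·(813.0 − 130)/(130 − 3.600) = 36200 L/s.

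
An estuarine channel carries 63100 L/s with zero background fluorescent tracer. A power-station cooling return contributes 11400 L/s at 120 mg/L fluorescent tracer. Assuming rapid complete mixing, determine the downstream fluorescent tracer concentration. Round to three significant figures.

Mass balance: C = (63100·0 + 11400·120.0) / 74500 = 1368000/74500 = 18.36 mg/L.

18.4 mg/L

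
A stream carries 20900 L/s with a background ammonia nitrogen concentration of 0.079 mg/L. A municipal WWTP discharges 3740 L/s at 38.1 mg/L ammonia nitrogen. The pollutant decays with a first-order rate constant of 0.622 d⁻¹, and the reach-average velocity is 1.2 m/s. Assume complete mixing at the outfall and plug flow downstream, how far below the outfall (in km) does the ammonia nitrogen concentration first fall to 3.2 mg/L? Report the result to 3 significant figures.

101 km

After mixing, C = (20900·0.07900 + 3740·38.10) / 24640 = 144100/24640 = 5.850 mg/L.
Set 5.850·exp(−k·t) = 3.2 → t = ln(5.850/3.2)/k = 83800 s = 23.28 h.
Distance = v·t = 1.2·83800 = 100600 m = 100.6 km.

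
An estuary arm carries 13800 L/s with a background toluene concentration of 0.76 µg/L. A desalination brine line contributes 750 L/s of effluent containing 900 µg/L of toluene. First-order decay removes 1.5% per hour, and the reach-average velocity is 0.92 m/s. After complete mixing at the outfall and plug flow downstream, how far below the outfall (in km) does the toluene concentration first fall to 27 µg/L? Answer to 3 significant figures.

Flow-weighted average: C = (13800·0.7600 + 750.0·900.0) / 14550 = 685500/14550 = 47.11 µg/L.
1.5%/h lost → k = −ln(1 − 0.015) = 0.01511 h⁻¹.
Set 47.11·exp(−k·t) = 27 → t = ln(47.11/27)/k = 132600 s = 36.83 h.
Distance = v·t = 0.92·132600 = 122000 m = 122.0 km.

122 km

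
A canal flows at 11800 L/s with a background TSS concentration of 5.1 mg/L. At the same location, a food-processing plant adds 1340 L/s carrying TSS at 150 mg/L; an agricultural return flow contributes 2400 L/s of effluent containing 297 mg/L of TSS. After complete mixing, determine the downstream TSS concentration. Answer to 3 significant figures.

62.7 mg/L

Mass balance: C = (11800·5.100 + 1340·150.0 + 2400·297.0) / 15540 = 974000/15540 = 62.68 mg/L.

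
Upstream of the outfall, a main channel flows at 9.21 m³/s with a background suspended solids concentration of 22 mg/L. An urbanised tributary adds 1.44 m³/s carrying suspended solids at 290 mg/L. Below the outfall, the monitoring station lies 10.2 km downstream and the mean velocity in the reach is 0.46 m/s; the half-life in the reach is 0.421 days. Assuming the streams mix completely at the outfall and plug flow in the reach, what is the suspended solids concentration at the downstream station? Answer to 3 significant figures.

Conservation of mass: C = (9.210·22.00 + 1.440·290.0) / 10.65 = 620.2/10.65 = 58.24 mg/L.
Travel time t = 10.2·1000 / 0.46 = 22170 s = 6.159 h.
Half-life 0.421 d → k = ln 2 / 0.421 = 1.646 d⁻¹.
Applying C = C₀e^(−kt): 58.24 × 0.6554 = 38.17 mg/L.

38.2 mg/L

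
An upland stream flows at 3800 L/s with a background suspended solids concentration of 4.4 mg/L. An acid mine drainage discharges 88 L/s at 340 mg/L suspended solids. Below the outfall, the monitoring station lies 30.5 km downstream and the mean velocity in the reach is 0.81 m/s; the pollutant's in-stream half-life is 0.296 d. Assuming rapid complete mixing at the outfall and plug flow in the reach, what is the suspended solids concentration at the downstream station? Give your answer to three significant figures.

4.32 mg/L

Conservation of mass: C = (3800·4.400 + 88.00·340.0) / 3888 = 46640/3888 = 12.00 mg/L.
Travel time t = 30.5·1000 / 0.81 = 37650 s = 10.46 h.
Half-life 0.296 d → k = ln 2 / 0.296 = 2.342 d⁻¹.
Decay over the reach: 12.00·exp(−kt) = 12.00·0.3604 = 4.323 mg/L.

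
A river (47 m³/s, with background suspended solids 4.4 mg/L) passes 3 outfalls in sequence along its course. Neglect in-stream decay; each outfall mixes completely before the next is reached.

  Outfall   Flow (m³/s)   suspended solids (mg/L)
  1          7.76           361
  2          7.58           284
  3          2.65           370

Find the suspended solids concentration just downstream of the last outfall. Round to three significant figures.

Outfall 1: combined Q = 54.76 m³/s; C = (47.00·4.400 + 7.760·361.0)/54.76 = 54.93 mg/L.
Outfall 2: combined Q = 62.34 m³/s; C = (54.76·54.93 + 7.580·284.0)/62.34 = 82.79 mg/L.
Outfall 3: combined Q = 64.99 m³/s; C = (62.34·82.79 + 2.650·370.0)/64.99 = 94.50 mg/L.

94.5 mg/L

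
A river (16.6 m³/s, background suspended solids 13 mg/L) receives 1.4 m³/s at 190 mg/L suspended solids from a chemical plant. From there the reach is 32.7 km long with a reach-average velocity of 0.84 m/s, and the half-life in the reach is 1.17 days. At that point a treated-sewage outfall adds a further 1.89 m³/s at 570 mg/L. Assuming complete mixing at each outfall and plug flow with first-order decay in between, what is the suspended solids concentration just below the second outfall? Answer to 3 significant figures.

72.7 mg/L

Flow-weighted average: C = (16.60·13.00 + 1.400·190.0) / 18.00 = 481.8/18.00 = 26.77 mg/L; combined flow 18.00 m³/s.
Travel time t = 32.7·1000 / 0.84 = 38930 s = 10.81 h.
Half-life 1.17 d → k = ln 2 / 1.17 = 0.5924 d⁻¹.
After decay, C = 26.77 × e^(−kt) = 26.77 × 0.7657 = 20.50 mg/L.
At the second outfall, C = (18.00·20.50 + 1.890·570.0) / (18.00 + 1.890) = 72.71 mg/L.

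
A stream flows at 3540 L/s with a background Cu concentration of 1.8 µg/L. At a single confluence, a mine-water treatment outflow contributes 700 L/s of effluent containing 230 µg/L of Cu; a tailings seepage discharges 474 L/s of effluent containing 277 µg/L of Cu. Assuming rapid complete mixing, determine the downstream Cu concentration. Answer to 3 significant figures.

After mixing, C = (3540·1.800 + 700.0·230.0 + 474.0·277.0) / 4714 = 298700/4714 = 63.36 µg/L.

63.4 µg/L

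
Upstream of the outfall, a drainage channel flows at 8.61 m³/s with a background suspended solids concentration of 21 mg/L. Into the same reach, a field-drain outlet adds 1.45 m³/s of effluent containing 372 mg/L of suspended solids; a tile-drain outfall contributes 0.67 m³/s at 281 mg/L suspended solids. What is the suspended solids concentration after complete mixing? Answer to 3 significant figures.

84.7 mg/L

Flow-weighted average: C = (8.610·21.00 + 1.450·372.0 + 0.6700·281.0) / 10.73 = 908.5/10.73 = 84.67 mg/L.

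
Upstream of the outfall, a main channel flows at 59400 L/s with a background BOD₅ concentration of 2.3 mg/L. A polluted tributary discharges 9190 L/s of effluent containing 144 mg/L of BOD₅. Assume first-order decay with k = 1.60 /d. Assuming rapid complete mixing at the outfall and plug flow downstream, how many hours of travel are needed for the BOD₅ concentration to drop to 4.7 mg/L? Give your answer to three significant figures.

Mass balance: C = (59400·2.300 + 9190·144.0) / 68590 = 1460000/68590 = 21.29 mg/L.
21.29·exp(−k·t) = 4.7 → t = ln(21.29/4.7)/k = 81570 s = 22.66 h.

22.7 h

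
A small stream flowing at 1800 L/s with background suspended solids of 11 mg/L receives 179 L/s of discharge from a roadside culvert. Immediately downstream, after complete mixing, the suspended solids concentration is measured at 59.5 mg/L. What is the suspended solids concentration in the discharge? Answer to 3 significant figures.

Mass balance: 1800·11.00 + 179.0·Cₑ = 1979·59.50
→ Cₑ = (1979·59.50 − 1800·11.00) / 179.0 = 547.2 mg/L.

547 mg/L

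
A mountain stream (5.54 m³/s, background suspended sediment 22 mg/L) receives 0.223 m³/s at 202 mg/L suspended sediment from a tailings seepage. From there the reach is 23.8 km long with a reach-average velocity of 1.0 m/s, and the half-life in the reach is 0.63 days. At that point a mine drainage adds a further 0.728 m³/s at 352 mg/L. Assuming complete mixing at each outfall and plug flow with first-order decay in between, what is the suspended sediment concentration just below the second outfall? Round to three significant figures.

Flow-weighted average: C = (5.540·22.00 + 0.2230·202.0) / 5.763 = 166.9/5.763 = 28.97 mg/L; combined flow 5.763 m³/s.
Travel time t = 23.8·1000 / 1.0 = 23800 s = 6.611 h.
Half-life 0.63 d → k = ln 2 / 0.63 = 1.100 d⁻¹.
First-order decay: C = 28.97·exp(−k·t) = 28.97·0.7385 = 21.39 mg/L.
At the second outfall, C = (5.763·21.39 + 0.7280·352.0) / (5.763 + 0.7280) = 58.47 mg/L.

58.5 mg/L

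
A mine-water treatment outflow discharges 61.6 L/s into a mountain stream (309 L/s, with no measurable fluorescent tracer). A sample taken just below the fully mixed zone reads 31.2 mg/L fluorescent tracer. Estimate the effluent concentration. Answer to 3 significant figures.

188 mg/L

Mass balance: 309.0·0 + 61.60·Cₑ = 370.6·31.20
→ Cₑ = (370.6·31.20 − 309.0·0) / 61.60 = 187.7 mg/L.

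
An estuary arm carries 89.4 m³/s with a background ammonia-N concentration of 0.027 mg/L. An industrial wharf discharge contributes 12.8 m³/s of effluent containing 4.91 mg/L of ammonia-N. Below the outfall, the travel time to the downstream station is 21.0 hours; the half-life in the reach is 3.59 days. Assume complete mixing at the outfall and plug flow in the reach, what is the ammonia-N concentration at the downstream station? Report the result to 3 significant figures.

0.539 mg/L

After mixing, C = (89.40·0.02700 + 12.80·4.910) / 102.2 = 65.26/102.2 = 0.6386 mg/L.
Half-life 3.59 d → k = ln 2 / 3.59 = 0.1931 d⁻¹.
Applying C = C₀e^(−kt): 0.6386 × 0.8446 = 0.5393 mg/L.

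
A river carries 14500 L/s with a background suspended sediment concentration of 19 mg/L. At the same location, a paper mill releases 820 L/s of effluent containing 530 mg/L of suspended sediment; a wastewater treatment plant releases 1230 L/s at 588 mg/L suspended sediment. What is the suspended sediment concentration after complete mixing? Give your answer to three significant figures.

After mixing, C = (14500·19.00 + 820.0·530.0 + 1230·588.0) / 16550 = 1433000/16550 = 86.61 mg/L.

86.6 mg/L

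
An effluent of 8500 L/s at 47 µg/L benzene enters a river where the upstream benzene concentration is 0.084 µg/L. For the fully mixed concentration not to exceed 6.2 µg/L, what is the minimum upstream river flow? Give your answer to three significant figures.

56700 L/s

Set C_mix = 6.2: (Q·0.08400 + 8500·47.00) / (Q + 8500) = 6.2
→ Q = 8500·(47.00 − 6.2)/(6.2 − 0.08400) = 56700 L/s.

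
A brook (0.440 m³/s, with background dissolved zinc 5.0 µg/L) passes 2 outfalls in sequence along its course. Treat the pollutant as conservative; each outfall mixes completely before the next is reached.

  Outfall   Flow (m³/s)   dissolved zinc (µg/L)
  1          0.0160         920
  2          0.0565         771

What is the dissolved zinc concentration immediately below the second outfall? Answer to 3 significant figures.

After outfall 1: Q = 0.4400 + 0.01600 = 0.4560 m³/s; C = (0.4400·5.000 + 0.01600·920.0)/0.4560 = 37.11 µg/L.
After outfall 2: Q = 0.4560 + 0.05650 = 0.5125 m³/s; C = (0.4560·37.11 + 0.05650·771.0)/0.5125 = 118.0 µg/L.

118 µg/L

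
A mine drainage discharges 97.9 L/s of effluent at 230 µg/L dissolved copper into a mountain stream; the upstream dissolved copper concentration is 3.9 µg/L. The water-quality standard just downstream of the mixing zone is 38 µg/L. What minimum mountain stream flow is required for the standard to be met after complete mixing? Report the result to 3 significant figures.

Set C_mix = 38: (Q·3.900 + 97.90·230.0) / (Q + 97.90) = 38
→ Q = 97.90·(230.0 − 38)/(38 − 3.900) = 551.2 L/s.

551 L/s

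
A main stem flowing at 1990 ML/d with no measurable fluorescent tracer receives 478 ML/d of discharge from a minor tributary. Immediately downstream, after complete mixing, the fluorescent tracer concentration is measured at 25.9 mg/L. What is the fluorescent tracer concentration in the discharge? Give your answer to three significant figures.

134 mg/L

Mass balance: 1990·0 + 478.0·Cₑ = 2468·25.90
→ Cₑ = (2468·25.90 − 1990·0) / 478.0 = 133.7 mg/L.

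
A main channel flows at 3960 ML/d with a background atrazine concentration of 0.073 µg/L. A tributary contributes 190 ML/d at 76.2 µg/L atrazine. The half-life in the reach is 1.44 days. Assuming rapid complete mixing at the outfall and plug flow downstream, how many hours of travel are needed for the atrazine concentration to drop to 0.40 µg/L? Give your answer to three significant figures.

109 h

Mass balance: C = (3960·0.07300 + 190.0·76.20) / 4150 = 14770/4150 = 3.558 µg/L.
Half-life 1.44 d → k = ln 2 / 1.44 = 0.4814 d⁻¹.
3.558·exp(−k·t) = 0.40 → t = ln(3.558/0.40)/k = 392300 s = 109.0 h.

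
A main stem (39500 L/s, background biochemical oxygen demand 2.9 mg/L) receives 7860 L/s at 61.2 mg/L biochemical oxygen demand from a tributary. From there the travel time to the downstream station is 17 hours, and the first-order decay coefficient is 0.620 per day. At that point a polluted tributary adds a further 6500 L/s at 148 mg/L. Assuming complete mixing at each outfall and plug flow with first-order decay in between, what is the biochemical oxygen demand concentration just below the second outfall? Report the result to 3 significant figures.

Flow-weighted average: C = (39500·2.900 + 7860·61.20) / 47360 = 595600/47360 = 12.58 mg/L; combined flow 47360 L/s.
Applying C = C₀e^(−kt): 12.58 × 0.6446 = 8.106 mg/L.
At the second outfall, C = (47360·8.106 + 6500·148.0) / (47360 + 6500) = 24.99 mg/L.

25.0 mg/L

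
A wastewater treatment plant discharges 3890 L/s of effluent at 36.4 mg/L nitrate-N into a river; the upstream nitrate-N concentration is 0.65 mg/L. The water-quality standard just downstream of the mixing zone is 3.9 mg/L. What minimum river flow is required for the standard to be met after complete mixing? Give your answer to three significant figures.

Set C_mix = 3.9: (Q·0.6500 + 3890·36.40) / (Q + 3890) = 3.9
→ Q = 3890·(36.40 − 3.9)/(3.9 − 0.6500) = 38900 L/s.

38900 L/s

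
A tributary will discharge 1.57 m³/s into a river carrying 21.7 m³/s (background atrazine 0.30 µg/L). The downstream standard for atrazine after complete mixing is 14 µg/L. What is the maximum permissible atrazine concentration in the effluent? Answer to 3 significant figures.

At the limit, (Qr·Cr + Qe·Cₑ)/(Qr + Qe) = 14:
Cₑ = (23.27·14 − 21.70·0.3000) / 1.570 = 203.4 µg/L.

203 µg/L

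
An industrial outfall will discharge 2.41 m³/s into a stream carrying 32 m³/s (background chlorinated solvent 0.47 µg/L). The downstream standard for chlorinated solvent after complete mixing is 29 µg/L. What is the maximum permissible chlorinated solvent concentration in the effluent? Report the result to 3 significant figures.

408 µg/L

At the limit, (Qr·Cr + Qe·Cₑ)/(Qr + Qe) = 29:
Cₑ = (34.41·29 − 32.00·0.4700) / 2.410 = 407.8 µg/L.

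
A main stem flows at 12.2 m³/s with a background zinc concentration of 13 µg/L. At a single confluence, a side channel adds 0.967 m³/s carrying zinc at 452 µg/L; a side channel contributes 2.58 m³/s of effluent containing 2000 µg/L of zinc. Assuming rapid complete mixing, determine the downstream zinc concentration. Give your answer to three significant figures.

366 µg/L

Mass balance: C = (12.20·13.00 + 0.9670·452.0 + 2.580·2000) / 15.75 = 5756/15.75 = 365.5 µg/L.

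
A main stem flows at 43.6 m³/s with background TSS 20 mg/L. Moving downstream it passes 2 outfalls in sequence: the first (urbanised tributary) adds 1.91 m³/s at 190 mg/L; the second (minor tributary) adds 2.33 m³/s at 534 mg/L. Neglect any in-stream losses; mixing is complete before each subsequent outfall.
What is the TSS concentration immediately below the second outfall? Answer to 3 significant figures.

51.8 mg/L

Outfall 1: combined Q = 45.51 m³/s; C = (43.60·20.00 + 1.910·190.0)/45.51 = 27.13 mg/L.
Outfall 2: combined Q = 47.84 m³/s; C = (45.51·27.13 + 2.330·534.0)/47.84 = 51.82 mg/L.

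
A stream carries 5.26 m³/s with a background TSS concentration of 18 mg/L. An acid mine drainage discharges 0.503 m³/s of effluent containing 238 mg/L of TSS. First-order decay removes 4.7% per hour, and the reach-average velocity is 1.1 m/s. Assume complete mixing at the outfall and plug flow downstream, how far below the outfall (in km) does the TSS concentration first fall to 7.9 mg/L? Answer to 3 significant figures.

127 km

Flow-weighted average: C = (5.260·18.00 + 0.5030·238.0) / 5.763 = 214.4/5.763 = 37.20 mg/L.
4.7%/h lost → k = −ln(1 − 0.047) = 0.04814 h⁻¹.
Set 37.20·exp(−k·t) = 7.9 → t = ln(37.20/7.9)/k = 115900 s = 32.19 h.
Distance = v·t = 1.1·115900 = 127500 m = 127.5 km.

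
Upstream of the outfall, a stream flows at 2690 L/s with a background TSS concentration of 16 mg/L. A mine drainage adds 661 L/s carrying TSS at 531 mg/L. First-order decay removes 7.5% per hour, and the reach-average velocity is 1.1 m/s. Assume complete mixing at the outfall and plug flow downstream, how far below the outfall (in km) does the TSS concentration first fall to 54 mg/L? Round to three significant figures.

39.5 km

After mixing, C = (2690·16.00 + 661.0·531.0) / 3351 = 394000/3351 = 117.6 mg/L.
7.5%/h lost → k = −ln(1 − 0.075) = 0.07796 h⁻¹.
Set 117.6·exp(−k·t) = 54 → t = ln(117.6/54)/k = 35930 s = 9.982 h.
Distance = v·t = 1.1·35930 = 39530 m = 39.53 km.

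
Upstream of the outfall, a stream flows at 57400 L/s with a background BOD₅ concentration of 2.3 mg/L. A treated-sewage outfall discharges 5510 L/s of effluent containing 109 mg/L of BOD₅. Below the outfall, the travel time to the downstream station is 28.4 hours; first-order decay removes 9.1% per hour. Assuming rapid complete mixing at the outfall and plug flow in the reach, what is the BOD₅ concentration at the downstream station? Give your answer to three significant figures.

Mass balance: C = (57400·2.300 + 5510·109.0) / 62910 = 732600/62910 = 11.65 mg/L.
9.1%/h lost → k = −ln(1 − 0.091) = 0.09541 h⁻¹.
Decay over the reach: 11.65·exp(−kt) = 11.65·0.06656 = 0.7751 mg/L.

0.775 mg/L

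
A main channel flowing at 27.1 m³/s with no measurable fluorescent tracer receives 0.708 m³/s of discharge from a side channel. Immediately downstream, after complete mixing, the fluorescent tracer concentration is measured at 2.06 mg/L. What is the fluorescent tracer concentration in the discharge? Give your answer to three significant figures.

Mass balance: 27.10·0 + 0.7080·Cₑ = 27.81·2.060
→ Cₑ = (27.81·2.060 − 27.10·0) / 0.7080 = 80.91 mg/L.

80.9 mg/L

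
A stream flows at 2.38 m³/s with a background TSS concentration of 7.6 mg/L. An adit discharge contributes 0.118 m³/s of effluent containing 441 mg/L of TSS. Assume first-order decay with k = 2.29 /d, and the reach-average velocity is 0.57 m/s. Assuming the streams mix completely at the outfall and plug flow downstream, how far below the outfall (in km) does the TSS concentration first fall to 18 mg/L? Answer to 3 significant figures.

Conservation of mass: C = (2.380·7.600 + 0.1180·441.0) / 2.498 = 70.13/2.498 = 28.07 mg/L.
Set 28.07·exp(−k·t) = 18 → t = ln(28.07/18)/k = 16770 s = 4.658 h.
Distance = v·t = 0.57·16770 = 9558 m = 9.558 km.

9.56 km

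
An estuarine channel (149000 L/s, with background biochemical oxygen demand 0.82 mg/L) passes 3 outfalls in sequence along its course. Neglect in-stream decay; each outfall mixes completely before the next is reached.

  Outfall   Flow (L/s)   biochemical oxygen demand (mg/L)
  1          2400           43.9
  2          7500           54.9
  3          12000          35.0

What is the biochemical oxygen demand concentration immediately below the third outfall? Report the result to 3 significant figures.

After outfall 1: Q = 149000 + 2400 = 151400 L/s; C = (149000·0.8200 + 2400·43.90)/151400 = 1.503 mg/L.
After outfall 2: Q = 151400 + 7500 = 158900 L/s; C = (151400·1.503 + 7500·54.90)/158900 = 4.023 mg/L.
After outfall 3: Q = 158900 + 12000 = 170900 L/s; C = (158900·4.023 + 12000·35.00)/170900 = 6.198 mg/L.

6.20 mg/L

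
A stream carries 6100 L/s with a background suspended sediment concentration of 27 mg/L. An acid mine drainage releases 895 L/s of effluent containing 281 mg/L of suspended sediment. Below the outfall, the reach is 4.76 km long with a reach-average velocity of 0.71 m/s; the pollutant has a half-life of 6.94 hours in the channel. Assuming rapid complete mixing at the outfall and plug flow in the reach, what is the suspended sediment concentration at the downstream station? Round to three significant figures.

49.4 mg/L

Conservation of mass: C = (6100·27.00 + 895.0·281.0) / 6995 = 416200/6995 = 59.50 mg/L.
Travel time t = 4.76·1000 / 0.71 = 6704 s = 1.862 h.
Half-life 6.94 h → k = ln 2 / 6.94 = 0.09988 h⁻¹ = 2.397 d⁻¹.
Applying C = C₀e^(−kt): 59.50 × 0.8303 = 49.40 mg/L.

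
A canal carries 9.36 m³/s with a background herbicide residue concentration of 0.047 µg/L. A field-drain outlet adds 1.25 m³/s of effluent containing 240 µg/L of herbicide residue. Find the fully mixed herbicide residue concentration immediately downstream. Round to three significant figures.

Mass balance: C = (9.360·0.04700 + 1.250·240.0) / 10.61 = 300.4/10.61 = 28.32 µg/L.

28.3 µg/L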